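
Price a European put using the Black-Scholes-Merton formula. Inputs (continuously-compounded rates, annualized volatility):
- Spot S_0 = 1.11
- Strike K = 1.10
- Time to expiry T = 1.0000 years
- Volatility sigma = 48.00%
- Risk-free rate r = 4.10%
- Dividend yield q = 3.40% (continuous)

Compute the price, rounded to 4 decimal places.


Answer: Price = 0.1934

Derivation:
d1 = (ln(S/K) + (r - q + 0.5*sigma^2) * T) / (sigma * sqrt(T)) = 0.27343716
d2 = d1 - sigma * sqrt(T) = -0.20656284
exp(-rT) = 0.95982913; exp(-qT) = 0.96657150
P = K * exp(-rT) * N(-d2) - S_0 * exp(-qT) * N(-d1)
N(-d1) = 0.39225860; N(-d2) = 0.58182436
P = 1.1000 * 0.95982913 * 0.58182436 - 1.1100 * 0.96657150 * 0.39225860 = 0.1934


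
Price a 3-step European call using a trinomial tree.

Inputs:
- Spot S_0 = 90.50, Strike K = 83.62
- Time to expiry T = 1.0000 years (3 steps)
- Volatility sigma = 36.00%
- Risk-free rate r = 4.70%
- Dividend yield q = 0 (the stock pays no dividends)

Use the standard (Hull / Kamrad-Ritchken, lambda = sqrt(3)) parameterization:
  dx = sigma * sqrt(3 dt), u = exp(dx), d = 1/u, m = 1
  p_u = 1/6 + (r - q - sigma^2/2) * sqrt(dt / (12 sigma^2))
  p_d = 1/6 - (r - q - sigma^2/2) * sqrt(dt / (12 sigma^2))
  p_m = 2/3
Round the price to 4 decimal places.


Answer: Price = V(0,0) = 18.1353

Derivation:
dt = T/N = 0.333333; dx = sigma*sqrt(3*dt) = 0.360000
u = exp(dx) = 1.433329; d = 1/u = 0.697676
p_u = 0.158426, p_m = 0.666667, p_d = 0.174907
Discount per step: exp(-r*dt) = 0.984455
Stock lattice S(k, j) with j the centered position index:
  k=0: S(0,+0) = 90.5000
  k=1: S(1,-1) = 63.1397; S(1,+0) = 90.5000; S(1,+1) = 129.7163
  k=2: S(2,-2) = 44.0511; S(2,-1) = 63.1397; S(2,+0) = 90.5000; S(2,+1) = 129.7163; S(2,+2) = 185.9262
  k=3: S(3,-3) = 30.7334; S(3,-2) = 44.0511; S(3,-1) = 63.1397; S(3,+0) = 90.5000; S(3,+1) = 129.7163; S(3,+2) = 185.9262; S(3,+3) = 266.4935
Terminal payoffs V(N, j) = max(S_T - K, 0):
  V(3,-3) = 0.000000; V(3,-2) = 0.000000; V(3,-1) = 0.000000; V(3,+0) = 6.880000; V(3,+1) = 46.096312; V(3,+2) = 102.306206; V(3,+3) = 182.873499
Backward induction: V(k, j) = exp(-r*dt) * [p_u * V(k+1, j+1) + p_m * V(k+1, j) + p_d * V(k+1, j-1)]
  V(2,-2) = exp(-r*dt) * [p_u*0.000000 + p_m*0.000000 + p_d*0.000000] = 0.000000
  V(2,-1) = exp(-r*dt) * [p_u*6.880000 + p_m*0.000000 + p_d*0.000000] = 1.073027
  V(2,+0) = exp(-r*dt) * [p_u*46.096312 + p_m*6.880000 + p_d*0.000000] = 11.704700
  V(2,+1) = exp(-r*dt) * [p_u*102.306206 + p_m*46.096312 + p_d*6.880000] = 47.393843
  V(2,+2) = exp(-r*dt) * [p_u*182.873499 + p_m*102.306206 + p_d*46.096312] = 103.602736
  V(1,-1) = exp(-r*dt) * [p_u*11.704700 + p_m*1.073027 + p_d*0.000000] = 2.529735
  V(1,+0) = exp(-r*dt) * [p_u*47.393843 + p_m*11.704700 + p_d*1.073027] = 15.258298
  V(1,+1) = exp(-r*dt) * [p_u*103.602736 + p_m*47.393843 + p_d*11.704700] = 49.278386
  V(0,+0) = exp(-r*dt) * [p_u*49.278386 + p_m*15.258298 + p_d*2.529735] = 18.135285


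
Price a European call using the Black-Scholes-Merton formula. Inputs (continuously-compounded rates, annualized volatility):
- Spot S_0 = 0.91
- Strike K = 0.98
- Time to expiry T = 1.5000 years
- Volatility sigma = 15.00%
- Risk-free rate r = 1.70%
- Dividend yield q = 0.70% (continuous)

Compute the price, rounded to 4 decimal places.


Answer: Price = 0.0440

Derivation:
d1 = (ln(S/K) + (r - q + 0.5*sigma^2) * T) / (sigma * sqrt(T)) = -0.22988718
d2 = d1 - sigma * sqrt(T) = -0.41359891
exp(-rT) = 0.97482238; exp(-qT) = 0.98955493
C = S_0 * exp(-qT) * N(d1) - K * exp(-rT) * N(d2)
N(d1) = 0.40908972; N(d2) = 0.33958393
C = 0.9100 * 0.98955493 * 0.40908972 - 0.9800 * 0.97482238 * 0.33958393 = 0.0440


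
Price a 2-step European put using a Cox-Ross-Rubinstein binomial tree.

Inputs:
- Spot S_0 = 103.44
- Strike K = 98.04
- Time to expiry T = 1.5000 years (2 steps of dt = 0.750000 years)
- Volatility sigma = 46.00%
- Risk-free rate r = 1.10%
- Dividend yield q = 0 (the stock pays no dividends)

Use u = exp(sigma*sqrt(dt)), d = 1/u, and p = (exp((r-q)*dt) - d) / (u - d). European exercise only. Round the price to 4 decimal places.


Answer: Price = V(0,0) = 17.4938

Derivation:
dt = T/N = 0.750000
u = exp(sigma*sqrt(dt)) = 1.489398; d = 1/u = 0.671412
p = (exp((r-q)*dt) - d) / (u - d) = 0.411831
Discount per step: exp(-r*dt) = 0.991784
Stock lattice S(k, i) with i counting down-moves:
  k=0: S(0,0) = 103.4400
  k=1: S(1,0) = 154.0633; S(1,1) = 69.4509
  k=2: S(2,0) = 229.4615; S(2,1) = 103.4400; S(2,2) = 46.6302
Terminal payoffs V(N, i) = max(K - S_T, 0):
  V(2,0) = 0.000000; V(2,1) = 0.000000; V(2,2) = 51.409802
Backward induction: V(k, i) = exp(-r*dt) * [p * V(k+1, i) + (1-p) * V(k+1, i+1)].
  V(1,0) = exp(-r*dt) * [p*0.000000 + (1-p)*0.000000] = 0.000000
  V(1,1) = exp(-r*dt) * [p*0.000000 + (1-p)*51.409802] = 29.989212
  V(0,0) = exp(-r*dt) * [p*0.000000 + (1-p)*29.989212] = 17.493801


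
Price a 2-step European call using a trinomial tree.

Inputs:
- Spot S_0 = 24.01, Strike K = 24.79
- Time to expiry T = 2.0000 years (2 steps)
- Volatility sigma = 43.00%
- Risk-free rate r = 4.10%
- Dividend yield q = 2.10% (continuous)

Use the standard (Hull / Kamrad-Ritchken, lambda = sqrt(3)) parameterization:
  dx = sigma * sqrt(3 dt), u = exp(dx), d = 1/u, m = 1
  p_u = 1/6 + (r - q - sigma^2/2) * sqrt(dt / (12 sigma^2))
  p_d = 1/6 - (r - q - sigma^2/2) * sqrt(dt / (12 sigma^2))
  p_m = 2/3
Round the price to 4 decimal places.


dt = T/N = 1.000000; dx = sigma*sqrt(3*dt) = 0.744782
u = exp(dx) = 2.105982; d = 1/u = 0.474838
p_u = 0.118028, p_m = 0.666667, p_d = 0.215305
Discount per step: exp(-r*dt) = 0.959829
Stock lattice S(k, j) with j the centered position index:
  k=0: S(0,+0) = 24.0100
  k=1: S(1,-1) = 11.4009; S(1,+0) = 24.0100; S(1,+1) = 50.5646
  k=2: S(2,-2) = 5.4136; S(2,-1) = 11.4009; S(2,+0) = 24.0100; S(2,+1) = 50.5646; S(2,+2) = 106.4882
Terminal payoffs V(N, j) = max(S_T - K, 0):
  V(2,-2) = 0.000000; V(2,-1) = 0.000000; V(2,+0) = 0.000000; V(2,+1) = 25.774627; V(2,+2) = 81.698192
Backward induction: V(k, j) = exp(-r*dt) * [p_u * V(k+1, j+1) + p_m * V(k+1, j) + p_d * V(k+1, j-1)]
  V(1,-1) = exp(-r*dt) * [p_u*0.000000 + p_m*0.000000 + p_d*0.000000] = 0.000000
  V(1,+0) = exp(-r*dt) * [p_u*25.774627 + p_m*0.000000 + p_d*0.000000] = 2.919929
  V(1,+1) = exp(-r*dt) * [p_u*81.698192 + p_m*25.774627 + p_d*0.000000] = 25.748165
  V(0,+0) = exp(-r*dt) * [p_u*25.748165 + p_m*2.919929 + p_d*0.000000] = 4.785354

Answer: Price = V(0,0) = 4.7854


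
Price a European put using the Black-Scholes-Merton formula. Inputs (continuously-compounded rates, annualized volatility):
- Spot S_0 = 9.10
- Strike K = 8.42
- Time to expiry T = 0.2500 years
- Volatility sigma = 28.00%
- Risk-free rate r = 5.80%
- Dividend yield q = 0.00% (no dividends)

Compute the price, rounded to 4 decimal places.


d1 = (ln(S/K) + (r - q + 0.5*sigma^2) * T) / (sigma * sqrt(T)) = 0.72831847
d2 = d1 - sigma * sqrt(T) = 0.58831847
exp(-rT) = 0.98560462; exp(-qT) = 1.00000000
P = K * exp(-rT) * N(-d2) - S_0 * exp(-qT) * N(-d1)
N(-d1) = 0.23320933; N(-d2) = 0.27815928
P = 8.4200 * 0.98560462 * 0.27815928 - 9.1000 * 1.00000000 * 0.23320933 = 0.1862

Answer: Price = 0.1862


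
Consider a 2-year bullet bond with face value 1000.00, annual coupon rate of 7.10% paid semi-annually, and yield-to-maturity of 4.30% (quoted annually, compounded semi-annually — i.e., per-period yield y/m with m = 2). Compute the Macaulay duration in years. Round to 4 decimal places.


Coupon per period c = face * coupon_rate / m = 35.500000
Periods per year m = 2; per-period yield y/m = 0.021500
Number of cashflows N = 4
Cashflows (t years, CF_t, discount factor 1/(1+y/m)^(m*t), PV):
  t = 0.5000: CF_t = 35.500000, DF = 0.978953, PV = 34.752814
  t = 1.0000: CF_t = 35.500000, DF = 0.958348, PV = 34.021355
  t = 1.5000: CF_t = 35.500000, DF = 0.938177, PV = 33.305292
  t = 2.0000: CF_t = 1035.500000, DF = 0.918431, PV = 951.035261
Price P = sum_t PV_t = 1053.114722
Macaulay numerator sum_t t * PV_t:
  t * PV_t at t = 0.5000: 17.376407
  t * PV_t at t = 1.0000: 34.021355
  t * PV_t at t = 1.5000: 49.957937
  t * PV_t at t = 2.0000: 1902.070522
Macaulay duration D = (sum_t t * PV_t) / P = 2003.426222 / 1053.114722 = 1.902382

Answer: Macaulay duration = 1.9024 years


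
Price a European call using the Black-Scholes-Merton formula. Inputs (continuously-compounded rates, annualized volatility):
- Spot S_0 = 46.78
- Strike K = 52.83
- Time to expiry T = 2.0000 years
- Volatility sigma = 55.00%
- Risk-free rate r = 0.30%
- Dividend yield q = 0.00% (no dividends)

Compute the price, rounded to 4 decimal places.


Answer: Price = 12.3163

Derivation:
d1 = (ln(S/K) + (r - q + 0.5*sigma^2) * T) / (sigma * sqrt(T)) = 0.24025759
d2 = d1 - sigma * sqrt(T) = -0.53755987
exp(-rT) = 0.99401796; exp(-qT) = 1.00000000
C = S_0 * exp(-qT) * N(d1) - K * exp(-rT) * N(d2)
N(d1) = 0.59493472; N(d2) = 0.29544047
C = 46.7800 * 1.00000000 * 0.59493472 - 52.8300 * 0.99401796 * 0.29544047 = 12.3163


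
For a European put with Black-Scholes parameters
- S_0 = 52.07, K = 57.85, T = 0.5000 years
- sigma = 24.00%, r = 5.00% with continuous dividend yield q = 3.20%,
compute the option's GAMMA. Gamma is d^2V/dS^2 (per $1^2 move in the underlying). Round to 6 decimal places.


Answer: Gamma = 0.039550

Derivation:
d1 = -0.4823911126; d2 = -0.6520967401
phi(d1) = 0.3551236906; exp(-qT) = 0.9841273201; exp(-rT) = 0.9753099120
Gamma = exp(-qT) * phi(d1) / (S * sigma * sqrt(T)) = 0.9841273201 * 0.3551236906 / (52.0700 * 0.2400 * 0.7071067812) = 0.039550


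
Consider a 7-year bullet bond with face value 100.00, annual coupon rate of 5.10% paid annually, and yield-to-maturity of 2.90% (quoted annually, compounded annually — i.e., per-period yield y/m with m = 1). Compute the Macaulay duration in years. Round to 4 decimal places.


Answer: Macaulay duration = 6.1268 years

Derivation:
Coupon per period c = face * coupon_rate / m = 5.100000
Periods per year m = 1; per-period yield y/m = 0.029000
Number of cashflows N = 7
Cashflows (t years, CF_t, discount factor 1/(1+y/m)^(m*t), PV):
  t = 1.0000: CF_t = 5.100000, DF = 0.971817, PV = 4.956268
  t = 2.0000: CF_t = 5.100000, DF = 0.944429, PV = 4.816587
  t = 3.0000: CF_t = 5.100000, DF = 0.917812, PV = 4.680843
  t = 4.0000: CF_t = 5.100000, DF = 0.891946, PV = 4.548924
  t = 5.0000: CF_t = 5.100000, DF = 0.866808, PV = 4.420723
  t = 6.0000: CF_t = 5.100000, DF = 0.842379, PV = 4.296135
  t = 7.0000: CF_t = 105.100000, DF = 0.818639, PV = 86.038948
Price P = sum_t PV_t = 113.758428
Macaulay numerator sum_t t * PV_t:
  t * PV_t at t = 1.0000: 4.956268
  t * PV_t at t = 2.0000: 9.633174
  t * PV_t at t = 3.0000: 14.042528
  t * PV_t at t = 4.0000: 18.195696
  t * PV_t at t = 5.0000: 22.103615
  t * PV_t at t = 6.0000: 25.776810
  t * PV_t at t = 7.0000: 602.272637
Macaulay duration D = (sum_t t * PV_t) / P = 696.980730 / 113.758428 = 6.126849


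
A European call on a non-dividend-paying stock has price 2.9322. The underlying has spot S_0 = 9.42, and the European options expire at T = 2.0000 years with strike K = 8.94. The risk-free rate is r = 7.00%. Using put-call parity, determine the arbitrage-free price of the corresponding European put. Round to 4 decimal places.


Put-call parity: C - P = S_0 * exp(-qT) - K * exp(-rT).
S_0 * exp(-qT) = 9.4200 * 1.00000000 = 9.42000000
K * exp(-rT) = 8.9400 * 0.86935824 = 7.77206262
P = C - S*exp(-qT) + K*exp(-rT)
P = 2.9322 - 9.42000000 + 7.77206262 = 1.2843

Answer: Put price = 1.2843


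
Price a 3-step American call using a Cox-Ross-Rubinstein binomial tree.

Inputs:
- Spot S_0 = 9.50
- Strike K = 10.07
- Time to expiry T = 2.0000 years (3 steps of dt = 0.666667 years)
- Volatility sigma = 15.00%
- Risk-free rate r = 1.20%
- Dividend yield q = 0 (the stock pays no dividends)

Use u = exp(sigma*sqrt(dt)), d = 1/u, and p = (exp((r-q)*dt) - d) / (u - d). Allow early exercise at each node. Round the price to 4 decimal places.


dt = T/N = 0.666667
u = exp(sigma*sqrt(dt)) = 1.130290; d = 1/u = 0.884728
p = (exp((r-q)*dt) - d) / (u - d) = 0.502129
Discount per step: exp(-r*dt) = 0.992032
Stock lattice S(k, i) with i counting down-moves:
  k=0: S(0,0) = 9.5000
  k=1: S(1,0) = 10.7378; S(1,1) = 8.4049
  k=2: S(2,0) = 12.1368; S(2,1) = 9.5000; S(2,2) = 7.4361
  k=3: S(3,0) = 13.7181; S(3,1) = 10.7378; S(3,2) = 8.4049; S(3,3) = 6.5789
Terminal payoffs V(N, i) = max(S_T - K, 0):
  V(3,0) = 3.648088; V(3,1) = 0.667758; V(3,2) = 0.000000; V(3,3) = 0.000000
Backward induction: V(k, i) = exp(-r*dt) * [p * V(k+1, i) + (1-p) * V(k+1, i+1)]; then take max(V_cont, immediate exercise) for American.
  V(2,0) = exp(-r*dt) * [p*3.648088 + (1-p)*0.667758] = 2.147022; exercise = 2.066783; V(2,0) = max -> 2.147022
  V(2,1) = exp(-r*dt) * [p*0.667758 + (1-p)*0.000000] = 0.332629; exercise = 0.000000; V(2,1) = max -> 0.332629
  V(2,2) = exp(-r*dt) * [p*0.000000 + (1-p)*0.000000] = 0.000000; exercise = 0.000000; V(2,2) = max -> 0.000000
  V(1,0) = exp(-r*dt) * [p*2.147022 + (1-p)*0.332629] = 1.233777; exercise = 0.667758; V(1,0) = max -> 1.233777
  V(1,1) = exp(-r*dt) * [p*0.332629 + (1-p)*0.000000] = 0.165691; exercise = 0.000000; V(1,1) = max -> 0.165691
  V(0,0) = exp(-r*dt) * [p*1.233777 + (1-p)*0.165691] = 0.696414; exercise = 0.000000; V(0,0) = max -> 0.696414

Answer: Price = V(0,0) = 0.6964


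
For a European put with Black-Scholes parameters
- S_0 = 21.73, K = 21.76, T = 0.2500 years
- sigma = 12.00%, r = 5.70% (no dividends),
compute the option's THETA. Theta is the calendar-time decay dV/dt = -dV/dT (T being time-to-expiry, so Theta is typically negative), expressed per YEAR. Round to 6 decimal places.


Answer: Theta = -0.487758

Derivation:
d1 = 0.2445062047; d2 = 0.1845062047
phi(d1) = 0.3871937074; exp(-qT) = 1.0000000000; exp(-rT) = 0.9858510507
Theta = -S*exp(-qT)*phi(d1)*sigma/(2*sqrt(T)) + r*K*exp(-rT)*N(-d2) - q*S*exp(-qT)*N(-d1)
N(-d1) = 0.4034193986; N(-d2) = 0.4268081800; sqrt(T) = 0.5000000000
Term 1 = -21.7300 * 1.0000000000 * 0.3871937074 * 0.1200 / (2 * 0.5000000000) = -1.0096463114
Term 2 = 0.0570 * 21.7600 * 0.9858510507 * 0.4268081800 = 0.5218885691
Term 3 = 0 (no dividend yield, q = 0)
Theta = -1.0096463114 + (0.5218885691) + (0.0000000000) = -0.487758


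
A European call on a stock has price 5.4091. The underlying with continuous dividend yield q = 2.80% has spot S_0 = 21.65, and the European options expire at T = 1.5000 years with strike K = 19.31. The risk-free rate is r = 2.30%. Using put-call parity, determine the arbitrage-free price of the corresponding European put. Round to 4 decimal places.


Answer: Put price = 3.3047

Derivation:
Put-call parity: C - P = S_0 * exp(-qT) - K * exp(-rT).
S_0 * exp(-qT) = 21.6500 * 0.95886978 = 20.75953075
K * exp(-rT) = 19.3100 * 0.96608834 = 18.65516584
P = C - S*exp(-qT) + K*exp(-rT)
P = 5.4091 - 20.75953075 + 18.65516584 = 3.3047


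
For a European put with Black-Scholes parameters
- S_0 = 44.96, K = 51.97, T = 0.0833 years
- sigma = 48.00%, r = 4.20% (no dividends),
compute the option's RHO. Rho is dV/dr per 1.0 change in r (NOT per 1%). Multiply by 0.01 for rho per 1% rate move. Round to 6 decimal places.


Answer: Rho = -3.719177

Derivation:
d1 = -0.9513652147; d2 = -1.0899015638
phi(d1) = 0.2537295307; exp(-qT) = 1.0000000000; exp(-rT) = 0.9965075130
N(-d2) = 0.8621217461
Rho = -K*T*exp(-rT)*N(-d2) = -51.9700 * 0.0833 * 0.9965075130 * 0.8621217461 = -3.719177


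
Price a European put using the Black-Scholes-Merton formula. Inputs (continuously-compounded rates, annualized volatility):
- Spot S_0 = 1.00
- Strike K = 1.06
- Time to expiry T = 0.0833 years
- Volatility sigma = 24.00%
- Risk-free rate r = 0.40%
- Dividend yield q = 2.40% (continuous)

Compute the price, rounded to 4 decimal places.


d1 = (ln(S/K) + (r - q + 0.5*sigma^2) * T) / (sigma * sqrt(T)) = -0.83062487
d2 = d1 - sigma * sqrt(T) = -0.89989304
exp(-rT) = 0.99966686; exp(-qT) = 0.99800280
P = K * exp(-rT) * N(-d2) - S_0 * exp(-qT) * N(-d1)
N(-d1) = 0.79690721; N(-d2) = 0.81591141
P = 1.0600 * 0.99966686 * 0.81591141 - 1.0000 * 0.99800280 * 0.79690721 = 0.0693

Answer: Price = 0.0693


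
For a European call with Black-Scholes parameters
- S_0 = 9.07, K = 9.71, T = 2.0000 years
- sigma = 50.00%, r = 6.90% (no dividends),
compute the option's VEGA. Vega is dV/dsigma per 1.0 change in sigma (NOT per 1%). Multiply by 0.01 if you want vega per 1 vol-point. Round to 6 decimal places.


Answer: Vega = 4.619678

Derivation:
d1 = 0.4522880990; d2 = -0.2548186822
phi(d1) = 0.3601549961; exp(-qT) = 1.0000000000; exp(-rT) = 0.8710986917
Vega = S * exp(-qT) * phi(d1) * sqrt(T) = 9.0700 * 1.0000000000 * 0.3601549961 * 1.4142135624 = 4.619678


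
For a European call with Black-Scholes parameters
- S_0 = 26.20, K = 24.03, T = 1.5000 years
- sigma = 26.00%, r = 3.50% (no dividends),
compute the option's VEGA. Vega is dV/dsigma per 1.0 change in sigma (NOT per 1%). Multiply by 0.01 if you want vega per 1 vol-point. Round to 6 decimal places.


Answer: Vega = 10.720833

Derivation:
d1 = 0.5955914243; d2 = 0.2771577578
phi(d1) = 0.3341039504; exp(-qT) = 1.0000000000; exp(-rT) = 0.9488543211
Vega = S * exp(-qT) * phi(d1) * sqrt(T) = 26.2000 * 1.0000000000 * 0.3341039504 * 1.2247448714 = 10.720833


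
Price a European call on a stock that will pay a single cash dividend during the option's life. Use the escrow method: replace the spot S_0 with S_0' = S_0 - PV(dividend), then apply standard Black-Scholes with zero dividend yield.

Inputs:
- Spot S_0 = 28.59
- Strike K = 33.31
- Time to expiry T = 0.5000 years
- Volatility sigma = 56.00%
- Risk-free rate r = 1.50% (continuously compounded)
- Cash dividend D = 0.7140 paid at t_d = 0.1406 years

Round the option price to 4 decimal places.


PV(D) = D * exp(-r * t_d) = 0.7140 * 0.99789322 = 0.71249576
S_0' = S_0 - PV(D) = 28.5900 - 0.71249576 = 27.87750424
d1 = (ln(S_0'/K) + (r + sigma^2/2)*T) / (sigma*sqrt(T)) = -0.23268255
d2 = d1 - sigma*sqrt(T) = -0.62866235
exp(-rT) = 0.99252805
N(d1) = 0.40800396; N(d2) = 0.26478507
C = S_0' * N(d1) - K * exp(-rT) * N(d2) = 27.87750424 * 0.40800396 - 33.3100 * 0.99252805 * 0.26478507 = 2.6200

Answer: Price = 2.6200


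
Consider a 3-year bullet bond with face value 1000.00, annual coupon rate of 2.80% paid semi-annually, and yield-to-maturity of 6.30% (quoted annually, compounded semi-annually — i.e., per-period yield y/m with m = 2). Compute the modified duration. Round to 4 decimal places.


Coupon per period c = face * coupon_rate / m = 14.000000
Periods per year m = 2; per-period yield y/m = 0.031500
Number of cashflows N = 6
Cashflows (t years, CF_t, discount factor 1/(1+y/m)^(m*t), PV):
  t = 0.5000: CF_t = 14.000000, DF = 0.969462, PV = 13.572467
  t = 1.0000: CF_t = 14.000000, DF = 0.939856, PV = 13.157991
  t = 1.5000: CF_t = 14.000000, DF = 0.911155, PV = 12.756171
  t = 2.0000: CF_t = 14.000000, DF = 0.883330, PV = 12.366623
  t = 2.5000: CF_t = 14.000000, DF = 0.856355, PV = 11.988970
  t = 3.0000: CF_t = 1014.000000, DF = 0.830204, PV = 841.826439
Price P = sum_t PV_t = 905.668660
First compute Macaulay numerator sum_t t * PV_t:
  t * PV_t at t = 0.5000: 6.786234
  t * PV_t at t = 1.0000: 13.157991
  t * PV_t at t = 1.5000: 19.134257
  t * PV_t at t = 2.0000: 24.733245
  t * PV_t at t = 2.5000: 29.972425
  t * PV_t at t = 3.0000: 2525.479316
Macaulay duration D = 2619.263467 / 905.668660 = 2.892077
Modified duration = D / (1 + y/m) = 2.892077 / (1 + 0.031500) = 2.803759

Answer: Modified duration = 2.8038


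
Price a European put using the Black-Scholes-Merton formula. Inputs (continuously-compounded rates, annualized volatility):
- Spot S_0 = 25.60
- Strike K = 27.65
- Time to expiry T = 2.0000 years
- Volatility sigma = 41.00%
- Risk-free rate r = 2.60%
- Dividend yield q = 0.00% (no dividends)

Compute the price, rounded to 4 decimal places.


d1 = (ln(S/K) + (r - q + 0.5*sigma^2) * T) / (sigma * sqrt(T)) = 0.24673995
d2 = d1 - sigma * sqrt(T) = -0.33308761
exp(-rT) = 0.94932887; exp(-qT) = 1.00000000
P = K * exp(-rT) * N(-d2) - S_0 * exp(-qT) * N(-d1)
N(-d1) = 0.40255474; N(-d2) = 0.63046592
P = 27.6500 * 0.94932887 * 0.63046592 - 25.6000 * 1.00000000 * 0.40255474 = 6.2437

Answer: Price = 6.2437


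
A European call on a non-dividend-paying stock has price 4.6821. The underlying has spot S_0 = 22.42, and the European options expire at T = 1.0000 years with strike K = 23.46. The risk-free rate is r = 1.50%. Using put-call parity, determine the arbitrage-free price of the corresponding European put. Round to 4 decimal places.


Put-call parity: C - P = S_0 * exp(-qT) - K * exp(-rT).
S_0 * exp(-qT) = 22.4200 * 1.00000000 = 22.42000000
K * exp(-rT) = 23.4600 * 0.98511194 = 23.11072610
P = C - S*exp(-qT) + K*exp(-rT)
P = 4.6821 - 22.42000000 + 23.11072610 = 5.3728

Answer: Put price = 5.3728


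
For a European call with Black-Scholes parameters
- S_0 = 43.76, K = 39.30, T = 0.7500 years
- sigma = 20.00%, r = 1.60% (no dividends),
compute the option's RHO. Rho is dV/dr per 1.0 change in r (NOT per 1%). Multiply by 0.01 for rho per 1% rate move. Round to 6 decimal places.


d1 = 0.7765109352; d2 = 0.6033058544
phi(d1) = 0.2951052669; exp(-qT) = 1.0000000000; exp(-rT) = 0.9880717129
N(d2) = 0.7268473805
Rho = K*T*exp(-rT)*N(d2) = 39.3000 * 0.7500 * 0.9880717129 * 0.7268473805 = 21.168277

Answer: Rho = 21.168277


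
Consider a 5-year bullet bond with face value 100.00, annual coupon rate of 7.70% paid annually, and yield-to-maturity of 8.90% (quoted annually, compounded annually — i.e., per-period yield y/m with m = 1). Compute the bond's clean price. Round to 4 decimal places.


Answer: Price = 95.3203

Derivation:
Coupon per period c = face * coupon_rate / m = 7.700000
Periods per year m = 1; per-period yield y/m = 0.089000
Number of cashflows N = 5
Cashflows (t years, CF_t, discount factor 1/(1+y/m)^(m*t), PV):
  t = 1.0000: CF_t = 7.700000, DF = 0.918274, PV = 7.070707
  t = 2.0000: CF_t = 7.700000, DF = 0.843226, PV = 6.492844
  t = 3.0000: CF_t = 7.700000, DF = 0.774313, PV = 5.962207
  t = 4.0000: CF_t = 7.700000, DF = 0.711031, PV = 5.474938
  t = 5.0000: CF_t = 107.700000, DF = 0.652921, PV = 70.319586
Price P = sum_t PV_t = 95.320282


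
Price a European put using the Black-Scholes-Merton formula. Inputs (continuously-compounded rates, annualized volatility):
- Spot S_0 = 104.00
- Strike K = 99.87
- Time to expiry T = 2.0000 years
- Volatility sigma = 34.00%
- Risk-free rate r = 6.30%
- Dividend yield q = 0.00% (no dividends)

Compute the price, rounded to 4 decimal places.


Answer: Price = 11.3266

Derivation:
d1 = (ln(S/K) + (r - q + 0.5*sigma^2) * T) / (sigma * sqrt(T)) = 0.58673549
d2 = d1 - sigma * sqrt(T) = 0.10590288
exp(-rT) = 0.88161485; exp(-qT) = 1.00000000
P = K * exp(-rT) * N(-d2) - S_0 * exp(-qT) * N(-d1)
N(-d1) = 0.27869068; N(-d2) = 0.45782970
P = 99.8700 * 0.88161485 * 0.45782970 - 104.0000 * 1.00000000 * 0.27869068 = 11.3266


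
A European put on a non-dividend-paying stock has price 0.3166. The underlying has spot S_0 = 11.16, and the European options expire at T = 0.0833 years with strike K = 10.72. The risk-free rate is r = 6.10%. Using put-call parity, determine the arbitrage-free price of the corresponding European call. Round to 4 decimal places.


Put-call parity: C - P = S_0 * exp(-qT) - K * exp(-rT).
S_0 * exp(-qT) = 11.1600 * 1.00000000 = 11.16000000
K * exp(-rT) = 10.7200 * 0.99493159 = 10.66566662
C = P + S*exp(-qT) - K*exp(-rT)
C = 0.3166 + 11.16000000 - 10.66566662 = 0.8109

Answer: Call price = 0.8109


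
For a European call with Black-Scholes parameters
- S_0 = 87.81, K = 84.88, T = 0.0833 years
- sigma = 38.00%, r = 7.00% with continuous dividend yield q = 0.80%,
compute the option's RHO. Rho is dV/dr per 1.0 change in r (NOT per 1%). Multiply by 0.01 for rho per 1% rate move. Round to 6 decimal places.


Answer: Rho = 4.348061

Derivation:
d1 = 0.4113600697; d2 = 0.3016854601
phi(d1) = 0.3665768525; exp(-qT) = 0.9993338220; exp(-rT) = 0.9941859673
N(d2) = 0.6185540733
Rho = K*T*exp(-rT)*N(d2) = 84.8800 * 0.0833 * 0.9941859673 * 0.6185540733 = 4.348061


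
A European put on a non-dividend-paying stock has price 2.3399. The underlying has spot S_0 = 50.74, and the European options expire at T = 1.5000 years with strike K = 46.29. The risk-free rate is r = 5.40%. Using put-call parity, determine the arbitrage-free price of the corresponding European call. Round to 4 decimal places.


Put-call parity: C - P = S_0 * exp(-qT) - K * exp(-rT).
S_0 * exp(-qT) = 50.7400 * 1.00000000 = 50.74000000
K * exp(-rT) = 46.2900 * 0.92219369 = 42.68834598
C = P + S*exp(-qT) - K*exp(-rT)
C = 2.3399 + 50.74000000 - 42.68834598 = 10.3916

Answer: Call price = 10.3916


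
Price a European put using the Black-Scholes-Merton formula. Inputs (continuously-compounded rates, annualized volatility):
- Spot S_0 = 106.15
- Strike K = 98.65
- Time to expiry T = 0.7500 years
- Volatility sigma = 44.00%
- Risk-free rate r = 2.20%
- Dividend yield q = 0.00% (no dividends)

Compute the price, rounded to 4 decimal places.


d1 = (ln(S/K) + (r - q + 0.5*sigma^2) * T) / (sigma * sqrt(T)) = 0.42612375
d2 = d1 - sigma * sqrt(T) = 0.04507257
exp(-rT) = 0.98363538; exp(-qT) = 1.00000000
P = K * exp(-rT) * N(-d2) - S_0 * exp(-qT) * N(-d1)
N(-d1) = 0.33500884; N(-d2) = 0.48202473
P = 98.6500 * 0.98363538 * 0.48202473 - 106.1500 * 1.00000000 * 0.33500884 = 11.2124

Answer: Price = 11.2124


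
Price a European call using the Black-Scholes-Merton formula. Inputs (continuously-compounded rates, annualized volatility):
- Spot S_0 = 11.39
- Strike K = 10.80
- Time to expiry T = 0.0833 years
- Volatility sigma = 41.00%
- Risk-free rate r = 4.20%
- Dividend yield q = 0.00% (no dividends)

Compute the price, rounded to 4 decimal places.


d1 = (ln(S/K) + (r - q + 0.5*sigma^2) * T) / (sigma * sqrt(T)) = 0.53822296
d2 = d1 - sigma * sqrt(T) = 0.41988983
exp(-rT) = 0.99650751; exp(-qT) = 1.00000000
C = S_0 * exp(-qT) * N(d1) - K * exp(-rT) * N(d2)
N(d1) = 0.70478843; N(d2) = 0.66271703
C = 11.3900 * 1.00000000 * 0.70478843 - 10.8000 * 0.99650751 * 0.66271703 = 0.8952

Answer: Price = 0.8952


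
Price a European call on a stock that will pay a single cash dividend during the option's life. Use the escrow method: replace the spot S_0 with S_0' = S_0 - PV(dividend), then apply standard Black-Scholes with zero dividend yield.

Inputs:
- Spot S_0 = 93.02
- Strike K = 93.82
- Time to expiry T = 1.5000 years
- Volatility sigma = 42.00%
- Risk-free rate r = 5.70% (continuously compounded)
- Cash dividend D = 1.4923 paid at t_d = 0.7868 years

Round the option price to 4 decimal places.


Answer: Price = 20.8932

Derivation:
PV(D) = D * exp(-r * t_d) = 1.4923 * 0.95614319 = 1.42685248
S_0' = S_0 - PV(D) = 93.0200 - 1.42685248 = 91.59314752
d1 = (ln(S_0'/K) + (r + sigma^2/2)*T) / (sigma*sqrt(T)) = 0.37671287
d2 = d1 - sigma*sqrt(T) = -0.13767997
exp(-rT) = 0.91805314
N(d1) = 0.64680650; N(d2) = 0.44524667
C = S_0' * N(d1) - K * exp(-rT) * N(d2) = 91.59314752 * 0.64680650 - 93.8200 * 0.91805314 * 0.44524667 = 20.8932


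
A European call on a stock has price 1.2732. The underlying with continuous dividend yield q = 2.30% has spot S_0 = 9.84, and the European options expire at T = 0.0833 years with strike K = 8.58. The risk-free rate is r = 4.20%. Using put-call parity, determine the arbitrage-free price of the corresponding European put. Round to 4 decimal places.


Answer: Put price = 0.0021

Derivation:
Put-call parity: C - P = S_0 * exp(-qT) - K * exp(-rT).
S_0 * exp(-qT) = 9.8400 * 0.99808593 = 9.82116559
K * exp(-rT) = 8.5800 * 0.99650751 = 8.55003446
P = C - S*exp(-qT) + K*exp(-rT)
P = 1.2732 - 9.82116559 + 8.55003446 = 0.0021


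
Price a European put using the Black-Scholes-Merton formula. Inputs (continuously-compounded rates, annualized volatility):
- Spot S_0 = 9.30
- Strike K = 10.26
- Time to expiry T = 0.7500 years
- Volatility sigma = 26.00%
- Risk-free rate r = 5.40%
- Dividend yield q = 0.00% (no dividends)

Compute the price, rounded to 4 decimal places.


Answer: Price = 1.1627

Derivation:
d1 = (ln(S/K) + (r - q + 0.5*sigma^2) * T) / (sigma * sqrt(T)) = -0.14384211
d2 = d1 - sigma * sqrt(T) = -0.36900872
exp(-rT) = 0.96030916; exp(-qT) = 1.00000000
P = K * exp(-rT) * N(-d2) - S_0 * exp(-qT) * N(-d1)
N(-d1) = 0.55718743; N(-d2) = 0.64393939
P = 10.2600 * 0.96030916 * 0.64393939 - 9.3000 * 1.00000000 * 0.55718743 = 1.1627


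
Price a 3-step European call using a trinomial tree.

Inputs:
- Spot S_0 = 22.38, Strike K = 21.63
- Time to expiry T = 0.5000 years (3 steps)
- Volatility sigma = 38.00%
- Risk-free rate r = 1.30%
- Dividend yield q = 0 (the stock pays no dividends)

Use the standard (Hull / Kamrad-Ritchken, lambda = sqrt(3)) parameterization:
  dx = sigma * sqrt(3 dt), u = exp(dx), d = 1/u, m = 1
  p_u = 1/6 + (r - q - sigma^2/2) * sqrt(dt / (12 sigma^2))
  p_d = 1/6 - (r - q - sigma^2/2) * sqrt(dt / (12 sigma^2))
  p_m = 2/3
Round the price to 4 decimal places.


dt = T/N = 0.166667; dx = sigma*sqrt(3*dt) = 0.268701
u = exp(dx) = 1.308263; d = 1/u = 0.764372
p_u = 0.148307, p_m = 0.666667, p_d = 0.185027
Discount per step: exp(-r*dt) = 0.997836
Stock lattice S(k, j) with j the centered position index:
  k=0: S(0,+0) = 22.3800
  k=1: S(1,-1) = 17.1066; S(1,+0) = 22.3800; S(1,+1) = 29.2789
  k=2: S(2,-2) = 13.0758; S(2,-1) = 17.1066; S(2,+0) = 22.3800; S(2,+1) = 29.2789; S(2,+2) = 38.3046
  k=3: S(3,-3) = 9.9948; S(3,-2) = 13.0758; S(3,-1) = 17.1066; S(3,+0) = 22.3800; S(3,+1) = 29.2789; S(3,+2) = 38.3046; S(3,+3) = 50.1124
Terminal payoffs V(N, j) = max(S_T - K, 0):
  V(3,-3) = 0.000000; V(3,-2) = 0.000000; V(3,-1) = 0.000000; V(3,+0) = 0.750000; V(3,+1) = 7.648934; V(3,+2) = 16.674556; V(3,+3) = 28.482448
Backward induction: V(k, j) = exp(-r*dt) * [p_u * V(k+1, j+1) + p_m * V(k+1, j) + p_d * V(k+1, j-1)]
  V(2,-2) = exp(-r*dt) * [p_u*0.000000 + p_m*0.000000 + p_d*0.000000] = 0.000000
  V(2,-1) = exp(-r*dt) * [p_u*0.750000 + p_m*0.000000 + p_d*0.000000] = 0.110989
  V(2,+0) = exp(-r*dt) * [p_u*7.648934 + p_m*0.750000 + p_d*0.000000] = 1.630851
  V(2,+1) = exp(-r*dt) * [p_u*16.674556 + p_m*7.648934 + p_d*0.750000] = 7.694319
  V(2,+2) = exp(-r*dt) * [p_u*28.482448 + p_m*16.674556 + p_d*7.648934] = 16.719500
  V(1,-1) = exp(-r*dt) * [p_u*1.630851 + p_m*0.110989 + p_d*0.000000] = 0.315175
  V(1,+0) = exp(-r*dt) * [p_u*7.694319 + p_m*1.630851 + p_d*0.110989] = 2.244022
  V(1,+1) = exp(-r*dt) * [p_u*16.719500 + p_m*7.694319 + p_d*1.630851] = 7.893789
  V(0,+0) = exp(-r*dt) * [p_u*7.893789 + p_m*2.244022 + p_d*0.315175] = 2.719134

Answer: Price = V(0,0) = 2.7191


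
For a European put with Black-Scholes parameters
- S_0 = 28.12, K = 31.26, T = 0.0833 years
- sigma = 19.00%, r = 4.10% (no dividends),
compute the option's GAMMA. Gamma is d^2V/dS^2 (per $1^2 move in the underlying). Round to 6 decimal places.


d1 = -1.8407066755; d2 = -1.8955439803
phi(d1) = 0.0733114067; exp(-qT) = 1.0000000000; exp(-rT) = 0.9965905255
Gamma = exp(-qT) * phi(d1) / (S * sigma * sqrt(T)) = 1.0000000000 * 0.0733114067 / (28.1200 * 0.1900 * 0.2886173938) = 0.047542

Answer: Gamma = 0.047542


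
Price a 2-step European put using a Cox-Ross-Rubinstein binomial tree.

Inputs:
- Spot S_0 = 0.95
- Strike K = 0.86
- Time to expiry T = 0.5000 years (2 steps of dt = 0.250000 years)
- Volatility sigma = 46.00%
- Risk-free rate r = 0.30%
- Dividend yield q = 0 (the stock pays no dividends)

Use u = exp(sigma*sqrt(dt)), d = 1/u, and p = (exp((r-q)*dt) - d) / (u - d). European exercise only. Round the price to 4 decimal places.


dt = T/N = 0.250000
u = exp(sigma*sqrt(dt)) = 1.258600; d = 1/u = 0.794534
p = (exp((r-q)*dt) - d) / (u - d) = 0.444369
Discount per step: exp(-r*dt) = 0.999250
Stock lattice S(k, i) with i counting down-moves:
  k=0: S(0,0) = 0.9500
  k=1: S(1,0) = 1.1957; S(1,1) = 0.7548
  k=2: S(2,0) = 1.5049; S(2,1) = 0.9500; S(2,2) = 0.5997
Terminal payoffs V(N, i) = max(K - S_T, 0):
  V(2,0) = 0.000000; V(2,1) = 0.000000; V(2,2) = 0.260281
Backward induction: V(k, i) = exp(-r*dt) * [p * V(k+1, i) + (1-p) * V(k+1, i+1)].
  V(1,0) = exp(-r*dt) * [p*0.000000 + (1-p)*0.000000] = 0.000000
  V(1,1) = exp(-r*dt) * [p*0.000000 + (1-p)*0.260281] = 0.144512
  V(0,0) = exp(-r*dt) * [p*0.000000 + (1-p)*0.144512] = 0.080235

Answer: Price = V(0,0) = 0.0802


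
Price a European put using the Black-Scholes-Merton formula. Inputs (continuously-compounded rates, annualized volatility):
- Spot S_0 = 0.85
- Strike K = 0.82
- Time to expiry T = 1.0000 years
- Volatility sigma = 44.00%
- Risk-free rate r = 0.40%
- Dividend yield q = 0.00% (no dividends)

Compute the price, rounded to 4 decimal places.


d1 = (ln(S/K) + (r - q + 0.5*sigma^2) * T) / (sigma * sqrt(T)) = 0.31075457
d2 = d1 - sigma * sqrt(T) = -0.12924543
exp(-rT) = 0.99600799; exp(-qT) = 1.00000000
P = K * exp(-rT) * N(-d2) - S_0 * exp(-qT) * N(-d1)
N(-d1) = 0.37799361; N(-d2) = 0.55141828
P = 0.8200 * 0.99600799 * 0.55141828 - 0.8500 * 1.00000000 * 0.37799361 = 0.1291

Answer: Price = 0.1291


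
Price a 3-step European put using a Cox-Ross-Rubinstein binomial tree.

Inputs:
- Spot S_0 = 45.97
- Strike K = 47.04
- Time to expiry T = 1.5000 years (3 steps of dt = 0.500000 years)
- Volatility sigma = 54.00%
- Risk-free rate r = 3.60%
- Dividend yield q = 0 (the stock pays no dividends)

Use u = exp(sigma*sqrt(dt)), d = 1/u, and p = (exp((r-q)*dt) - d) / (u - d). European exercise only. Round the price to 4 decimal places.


Answer: Price = V(0,0) = 11.9479

Derivation:
dt = T/N = 0.500000
u = exp(sigma*sqrt(dt)) = 1.464974; d = 1/u = 0.682606
p = (exp((r-q)*dt) - d) / (u - d) = 0.428899
Discount per step: exp(-r*dt) = 0.982161
Stock lattice S(k, i) with i counting down-moves:
  k=0: S(0,0) = 45.9700
  k=1: S(1,0) = 67.3449; S(1,1) = 31.3794
  k=2: S(2,0) = 98.6585; S(2,1) = 45.9700; S(2,2) = 21.4198
  k=3: S(3,0) = 144.5322; S(3,1) = 67.3449; S(3,2) = 31.3794; S(3,3) = 14.6213
Terminal payoffs V(N, i) = max(K - S_T, 0):
  V(3,0) = 0.000000; V(3,1) = 0.000000; V(3,2) = 15.660609; V(3,3) = 32.418749
Backward induction: V(k, i) = exp(-r*dt) * [p * V(k+1, i) + (1-p) * V(k+1, i+1)].
  V(2,0) = exp(-r*dt) * [p*0.000000 + (1-p)*0.000000] = 0.000000
  V(2,1) = exp(-r*dt) * [p*0.000000 + (1-p)*15.660609] = 8.784239
  V(2,2) = exp(-r*dt) * [p*15.660609 + (1-p)*32.418749] = 24.781099
  V(1,0) = exp(-r*dt) * [p*0.000000 + (1-p)*8.784239] = 4.927194
  V(1,1) = exp(-r*dt) * [p*8.784239 + (1-p)*24.781099] = 17.600384
  V(0,0) = exp(-r*dt) * [p*4.927194 + (1-p)*17.600384] = 11.947856


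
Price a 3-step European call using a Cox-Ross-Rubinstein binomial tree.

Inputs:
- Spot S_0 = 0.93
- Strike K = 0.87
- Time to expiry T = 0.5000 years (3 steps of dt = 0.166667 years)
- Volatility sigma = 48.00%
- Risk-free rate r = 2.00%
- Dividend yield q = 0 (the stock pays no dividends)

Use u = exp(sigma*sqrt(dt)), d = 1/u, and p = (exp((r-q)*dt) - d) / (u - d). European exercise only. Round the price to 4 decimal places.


Answer: Price = V(0,0) = 0.1659

Derivation:
dt = T/N = 0.166667
u = exp(sigma*sqrt(dt)) = 1.216477; d = 1/u = 0.822046
p = (exp((r-q)*dt) - d) / (u - d) = 0.459631
Discount per step: exp(-r*dt) = 0.996672
Stock lattice S(k, i) with i counting down-moves:
  k=0: S(0,0) = 0.9300
  k=1: S(1,0) = 1.1313; S(1,1) = 0.7645
  k=2: S(2,0) = 1.3762; S(2,1) = 0.9300; S(2,2) = 0.6285
  k=3: S(3,0) = 1.6742; S(3,1) = 1.1313; S(3,2) = 0.7645; S(3,3) = 0.5166
Terminal payoffs V(N, i) = max(S_T - K, 0):
  V(3,0) = 0.804152; V(3,1) = 0.261324; V(3,2) = 0.000000; V(3,3) = 0.000000
Backward induction: V(k, i) = exp(-r*dt) * [p * V(k+1, i) + (1-p) * V(k+1, i+1)].
  V(2,0) = exp(-r*dt) * [p*0.804152 + (1-p)*0.261324] = 0.509125
  V(2,1) = exp(-r*dt) * [p*0.261324 + (1-p)*0.000000] = 0.119713
  V(2,2) = exp(-r*dt) * [p*0.000000 + (1-p)*0.000000] = 0.000000
  V(1,0) = exp(-r*dt) * [p*0.509125 + (1-p)*0.119713] = 0.297705
  V(1,1) = exp(-r*dt) * [p*0.119713 + (1-p)*0.000000] = 0.054841
  V(0,0) = exp(-r*dt) * [p*0.297705 + (1-p)*0.054841] = 0.165915


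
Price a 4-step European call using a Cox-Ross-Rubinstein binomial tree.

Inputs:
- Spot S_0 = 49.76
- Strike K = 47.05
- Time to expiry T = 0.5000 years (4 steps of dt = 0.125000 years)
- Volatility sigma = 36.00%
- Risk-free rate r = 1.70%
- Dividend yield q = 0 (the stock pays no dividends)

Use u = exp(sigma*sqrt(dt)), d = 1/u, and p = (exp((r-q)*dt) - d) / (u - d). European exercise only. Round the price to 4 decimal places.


Answer: Price = V(0,0) = 6.6812

Derivation:
dt = T/N = 0.125000
u = exp(sigma*sqrt(dt)) = 1.135734; d = 1/u = 0.880488
p = (exp((r-q)*dt) - d) / (u - d) = 0.476557
Discount per step: exp(-r*dt) = 0.997877
Stock lattice S(k, i) with i counting down-moves:
  k=0: S(0,0) = 49.7600
  k=1: S(1,0) = 56.5141; S(1,1) = 43.8131
  k=2: S(2,0) = 64.1850; S(2,1) = 49.7600; S(2,2) = 38.5769
  k=3: S(3,0) = 72.8971; S(3,1) = 56.5141; S(3,2) = 43.8131; S(3,3) = 33.9665
  k=4: S(4,0) = 82.7917; S(4,1) = 64.1850; S(4,2) = 49.7600; S(4,3) = 38.5769; S(4,4) = 29.9071
Terminal payoffs V(N, i) = max(S_T - K, 0):
  V(4,0) = 35.741743; V(4,1) = 17.135023; V(4,2) = 2.710000; V(4,3) = 0.000000; V(4,4) = 0.000000
Backward induction: V(k, i) = exp(-r*dt) * [p * V(k+1, i) + (1-p) * V(k+1, i+1)].
  V(3,0) = exp(-r*dt) * [p*35.741743 + (1-p)*17.135023] = 25.946994
  V(3,1) = exp(-r*dt) * [p*17.135023 + (1-p)*2.710000] = 9.564004
  V(3,2) = exp(-r*dt) * [p*2.710000 + (1-p)*0.000000] = 1.288729
  V(3,3) = exp(-r*dt) * [p*0.000000 + (1-p)*0.000000] = 0.000000
  V(2,0) = exp(-r*dt) * [p*25.946994 + (1-p)*9.564004] = 17.334561
  V(2,1) = exp(-r*dt) * [p*9.564004 + (1-p)*1.288729] = 5.221264
  V(2,2) = exp(-r*dt) * [p*1.288729 + (1-p)*0.000000] = 0.612849
  V(1,0) = exp(-r*dt) * [p*17.334561 + (1-p)*5.221264] = 10.970606
  V(1,1) = exp(-r*dt) * [p*5.221264 + (1-p)*0.612849] = 2.803060
  V(0,0) = exp(-r*dt) * [p*10.970606 + (1-p)*2.803060] = 6.681150


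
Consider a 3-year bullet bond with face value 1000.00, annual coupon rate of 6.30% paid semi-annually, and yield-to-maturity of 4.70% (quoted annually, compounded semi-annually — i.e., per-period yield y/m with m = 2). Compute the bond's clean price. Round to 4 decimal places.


Answer: Price = 1044.2869

Derivation:
Coupon per period c = face * coupon_rate / m = 31.500000
Periods per year m = 2; per-period yield y/m = 0.023500
Number of cashflows N = 6
Cashflows (t years, CF_t, discount factor 1/(1+y/m)^(m*t), PV):
  t = 0.5000: CF_t = 31.500000, DF = 0.977040, PV = 30.776746
  t = 1.0000: CF_t = 31.500000, DF = 0.954606, PV = 30.070099
  t = 1.5000: CF_t = 31.500000, DF = 0.932688, PV = 29.379677
  t = 2.0000: CF_t = 31.500000, DF = 0.911273, PV = 28.705107
  t = 2.5000: CF_t = 31.500000, DF = 0.890350, PV = 28.046025
  t = 3.0000: CF_t = 1031.500000, DF = 0.869907, PV = 897.309262
Price P = sum_t PV_t = 1044.286916


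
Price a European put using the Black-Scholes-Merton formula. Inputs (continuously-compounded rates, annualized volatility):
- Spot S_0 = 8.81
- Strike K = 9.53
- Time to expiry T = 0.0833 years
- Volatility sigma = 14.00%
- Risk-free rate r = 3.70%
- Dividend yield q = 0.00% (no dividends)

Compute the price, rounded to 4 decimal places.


d1 = (ln(S/K) + (r - q + 0.5*sigma^2) * T) / (sigma * sqrt(T)) = -1.84769672
d2 = d1 - sigma * sqrt(T) = -1.88810316
exp(-rT) = 0.99692264; exp(-qT) = 1.00000000
P = K * exp(-rT) * N(-d2) - S_0 * exp(-qT) * N(-d1)
N(-d1) = 0.96767689; N(-d2) = 0.97049395
P = 9.5300 * 0.99692264 * 0.97049395 - 8.8100 * 1.00000000 * 0.96767689 = 0.6951

Answer: Price = 0.6951


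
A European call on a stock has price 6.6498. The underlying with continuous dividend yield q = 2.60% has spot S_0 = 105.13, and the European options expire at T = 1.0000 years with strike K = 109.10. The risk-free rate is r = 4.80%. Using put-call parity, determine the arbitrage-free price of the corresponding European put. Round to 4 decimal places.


Put-call parity: C - P = S_0 * exp(-qT) - K * exp(-rT).
S_0 * exp(-qT) = 105.1300 * 0.97433509 = 102.43184797
K * exp(-rT) = 109.1000 * 0.95313379 = 103.98689617
P = C - S*exp(-qT) + K*exp(-rT)
P = 6.6498 - 102.43184797 + 103.98689617 = 8.2048

Answer: Put price = 8.2048


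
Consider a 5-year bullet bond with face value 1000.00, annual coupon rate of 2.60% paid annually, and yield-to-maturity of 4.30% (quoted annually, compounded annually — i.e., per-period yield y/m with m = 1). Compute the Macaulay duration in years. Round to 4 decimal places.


Answer: Macaulay duration = 4.7414 years

Derivation:
Coupon per period c = face * coupon_rate / m = 26.000000
Periods per year m = 1; per-period yield y/m = 0.043000
Number of cashflows N = 5
Cashflows (t years, CF_t, discount factor 1/(1+y/m)^(m*t), PV):
  t = 1.0000: CF_t = 26.000000, DF = 0.958773, PV = 24.928092
  t = 2.0000: CF_t = 26.000000, DF = 0.919245, PV = 23.900376
  t = 3.0000: CF_t = 26.000000, DF = 0.881347, PV = 22.915030
  t = 4.0000: CF_t = 26.000000, DF = 0.845012, PV = 21.970306
  t = 5.0000: CF_t = 1026.000000, DF = 0.810174, PV = 831.238823
Price P = sum_t PV_t = 924.952627
Macaulay numerator sum_t t * PV_t:
  t * PV_t at t = 1.0000: 24.928092
  t * PV_t at t = 2.0000: 47.800752
  t * PV_t at t = 3.0000: 68.745089
  t * PV_t at t = 4.0000: 87.881226
  t * PV_t at t = 5.0000: 4156.194114
Macaulay duration D = (sum_t t * PV_t) / P = 4385.549272 / 924.952627 = 4.741377
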